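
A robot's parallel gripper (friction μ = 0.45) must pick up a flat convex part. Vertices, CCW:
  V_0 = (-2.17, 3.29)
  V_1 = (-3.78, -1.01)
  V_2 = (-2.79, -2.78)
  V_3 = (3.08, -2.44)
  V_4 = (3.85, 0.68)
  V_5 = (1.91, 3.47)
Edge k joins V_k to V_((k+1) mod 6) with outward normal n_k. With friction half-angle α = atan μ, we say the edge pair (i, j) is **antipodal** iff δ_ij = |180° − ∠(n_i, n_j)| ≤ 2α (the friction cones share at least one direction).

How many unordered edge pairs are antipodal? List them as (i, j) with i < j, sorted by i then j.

α = atan 0.45 = 24.23°;  2α = 48.46°
n_0 = (-0.9365, +0.3506)
n_1 = (-0.8728, -0.4882)
n_2 = (+0.0578, -0.9983)
n_3 = (+0.9709, -0.2396)
n_4 = (+0.8210, +0.5709)
n_5 = (-0.0441, +0.9990)
  (0,1): δ = 130.25°  ·
  (0,2): δ = 66.16°  ·
  (0,3): δ = 6.66°  ✓
  (0,4): δ = 55.34°  ·
  (0,5): δ = 113.05°  ·
  (1,2): δ = 115.90°  ·
  (1,3): δ = 43.08°  ✓
  (1,4): δ = 5.59°  ✓
  (1,5): δ = 63.31°  ·
  (2,3): δ = 107.18°  ·
  (2,4): δ = 58.50°  ·
  (2,5): δ = 0.79°  ✓
  (3,4): δ = 131.32°  ·
  (3,5): δ = 73.61°  ·
  (4,5): δ = 122.29°  ·
antipodal pairs: 4

count = 4; pairs: (0,3), (1,3), (1,4), (2,5)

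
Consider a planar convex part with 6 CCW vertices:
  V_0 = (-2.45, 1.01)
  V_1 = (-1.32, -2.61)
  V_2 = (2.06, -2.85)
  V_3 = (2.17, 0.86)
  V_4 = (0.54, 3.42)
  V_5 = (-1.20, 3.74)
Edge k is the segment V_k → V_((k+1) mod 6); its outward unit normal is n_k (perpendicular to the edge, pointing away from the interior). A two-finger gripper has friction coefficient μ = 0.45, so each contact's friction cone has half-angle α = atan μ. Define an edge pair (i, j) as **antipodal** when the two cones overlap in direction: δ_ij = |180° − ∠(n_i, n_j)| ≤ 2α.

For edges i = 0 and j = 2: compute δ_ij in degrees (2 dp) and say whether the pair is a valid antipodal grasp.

α = atan 0.45 = 24.23°;  2α = 48.46°
edge 0: e_0 = (+1.13, -3.62);  n_0 = (-0.9546, -0.2980)
edge 2: e_2 = (+0.11, +3.71);  n_2 = (+0.9996, -0.0296)
∠(n_0, n_2) = 160.97°
δ = |180° − 160.97°| = 19.03°
19.03° ≤ 2α = 48.46°  →  valid

δ = 19.03°, valid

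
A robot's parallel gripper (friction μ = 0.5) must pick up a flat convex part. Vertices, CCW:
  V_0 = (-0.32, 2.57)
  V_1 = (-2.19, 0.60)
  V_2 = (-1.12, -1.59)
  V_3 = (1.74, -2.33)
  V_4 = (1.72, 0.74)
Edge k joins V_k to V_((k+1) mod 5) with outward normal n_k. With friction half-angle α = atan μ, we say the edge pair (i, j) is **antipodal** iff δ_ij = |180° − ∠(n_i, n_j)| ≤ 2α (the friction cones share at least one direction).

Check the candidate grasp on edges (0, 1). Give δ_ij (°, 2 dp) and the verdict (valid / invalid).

α = atan 0.5 = 26.57°;  2α = 53.13°
edge 0: e_0 = (-1.87, -1.97);  n_0 = (-0.7253, +0.6885)
edge 1: e_1 = (+1.07, -2.19);  n_1 = (-0.8985, -0.4390)
∠(n_0, n_1) = 69.55°
δ = |180° − 69.55°| = 110.45°
110.45° > 2α = 53.13°  →  invalid

δ = 110.45°, invalid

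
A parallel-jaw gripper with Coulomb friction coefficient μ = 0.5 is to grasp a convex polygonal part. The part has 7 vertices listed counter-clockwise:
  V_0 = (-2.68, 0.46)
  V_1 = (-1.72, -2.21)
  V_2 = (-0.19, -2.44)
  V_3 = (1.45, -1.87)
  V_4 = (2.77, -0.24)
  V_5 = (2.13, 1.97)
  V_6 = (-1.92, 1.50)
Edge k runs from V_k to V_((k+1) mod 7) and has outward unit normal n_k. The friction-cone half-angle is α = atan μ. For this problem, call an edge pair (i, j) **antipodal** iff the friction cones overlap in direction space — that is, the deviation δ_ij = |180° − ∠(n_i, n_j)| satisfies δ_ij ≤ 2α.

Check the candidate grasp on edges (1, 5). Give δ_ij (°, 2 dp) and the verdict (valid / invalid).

δ = 15.17°, valid

α = atan 0.5 = 26.57°;  2α = 53.13°
edge 1: e_1 = (+1.53, -0.23);  n_1 = (-0.1487, -0.9889)
edge 5: e_5 = (-4.05, -0.47);  n_5 = (-0.1153, +0.9933)
∠(n_1, n_5) = 164.83°
δ = |180° − 164.83°| = 15.17°
15.17° ≤ 2α = 53.13°  →  valid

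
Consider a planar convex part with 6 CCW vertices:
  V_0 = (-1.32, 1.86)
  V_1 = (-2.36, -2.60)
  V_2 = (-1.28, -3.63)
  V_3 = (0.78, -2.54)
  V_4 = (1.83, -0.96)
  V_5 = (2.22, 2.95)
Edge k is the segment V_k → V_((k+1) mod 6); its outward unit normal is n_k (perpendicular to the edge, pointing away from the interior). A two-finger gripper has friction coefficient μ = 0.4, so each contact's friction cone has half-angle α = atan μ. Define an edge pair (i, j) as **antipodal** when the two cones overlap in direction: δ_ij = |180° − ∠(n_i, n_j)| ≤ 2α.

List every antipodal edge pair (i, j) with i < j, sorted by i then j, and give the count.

count = 4; pairs: (0,3), (0,4), (2,5), (3,5)

α = atan 0.4 = 21.80°;  2α = 43.60°
n_0 = (-0.9739, +0.2271)
n_1 = (-0.6902, -0.7237)
n_2 = (+0.4677, -0.8839)
n_3 = (+0.8329, -0.5535)
n_4 = (+0.9951, -0.0993)
n_5 = (-0.2943, +0.9557)
  (0,1): δ = 120.52°  ·
  (0,2): δ = 48.99°  ·
  (0,3): δ = 20.48°  ✓
  (0,4): δ = 7.43°  ✓
  (0,5): δ = 120.24°  ·
  (1,2): δ = 108.47°  ·
  (1,3): δ = 79.96°  ·
  (1,4): δ = 52.05°  ·
  (1,5): δ = 60.76°  ·
  (2,3): δ = 151.49°  ·
  (2,4): δ = 123.58°  ·
  (2,5): δ = 10.77°  ✓
  (3,4): δ = 152.09°  ·
  (3,5): δ = 39.28°  ✓
  (4,5): δ = 67.19°  ·
antipodal pairs: 4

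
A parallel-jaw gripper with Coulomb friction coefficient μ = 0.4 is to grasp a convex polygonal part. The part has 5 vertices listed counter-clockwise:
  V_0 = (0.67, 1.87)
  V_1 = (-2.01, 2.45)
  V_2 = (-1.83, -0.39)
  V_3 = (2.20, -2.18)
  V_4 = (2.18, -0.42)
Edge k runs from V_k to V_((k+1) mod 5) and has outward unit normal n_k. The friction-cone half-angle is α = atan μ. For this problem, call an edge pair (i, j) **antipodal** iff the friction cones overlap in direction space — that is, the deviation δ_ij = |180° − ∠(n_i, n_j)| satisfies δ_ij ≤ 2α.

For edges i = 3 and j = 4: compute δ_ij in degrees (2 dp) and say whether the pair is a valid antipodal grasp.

δ = 147.25°, invalid

α = atan 0.4 = 21.80°;  2α = 43.60°
edge 3: e_3 = (-0.02, +1.76);  n_3 = (+0.9999, +0.0114)
edge 4: e_4 = (-1.51, +2.29);  n_4 = (+0.8348, +0.5505)
∠(n_3, n_4) = 32.75°
δ = |180° − 32.75°| = 147.25°
147.25° > 2α = 43.60°  →  invalid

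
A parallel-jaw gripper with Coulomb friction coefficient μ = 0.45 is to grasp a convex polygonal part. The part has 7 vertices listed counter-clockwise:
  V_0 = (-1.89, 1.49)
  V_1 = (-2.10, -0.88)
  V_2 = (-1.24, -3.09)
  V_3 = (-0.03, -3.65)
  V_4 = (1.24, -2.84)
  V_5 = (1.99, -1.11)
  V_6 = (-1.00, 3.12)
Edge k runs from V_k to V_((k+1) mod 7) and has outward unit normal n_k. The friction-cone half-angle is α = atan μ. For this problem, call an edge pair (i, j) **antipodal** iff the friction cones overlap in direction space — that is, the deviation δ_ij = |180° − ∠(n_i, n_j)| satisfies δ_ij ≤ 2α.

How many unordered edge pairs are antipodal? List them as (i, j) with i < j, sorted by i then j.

count = 7; pairs: (0,4), (0,5), (1,4), (1,5), (2,5), (3,6), (4,6)

α = atan 0.45 = 24.23°;  2α = 48.46°
n_0 = (-0.9961, +0.0883)
n_1 = (-0.9319, -0.3626)
n_2 = (-0.4200, -0.9075)
n_3 = (+0.5377, -0.8431)
n_4 = (+0.9175, -0.3978)
n_5 = (+0.8166, +0.5772)
n_6 = (-0.8777, +0.4792)
  (0,1): δ = 153.67°  ·
  (0,2): δ = 109.77°  ·
  (0,3): δ = 52.41°  ·
  (0,4): δ = 18.37°  ✓
  (0,5): δ = 40.32°  ✓
  (0,6): δ = 156.43°  ·
  (1,2): δ = 136.10°  ·
  (1,3): δ = 78.73°  ·
  (1,4): δ = 44.70°  ✓
  (1,5): δ = 13.99°  ✓
  (1,6): δ = 130.10°  ·
  (2,3): δ = 122.64°  ·
  (2,4): δ = 88.60°  ·
  (2,5): δ = 29.91°  ✓
  (2,6): δ = 86.20°  ·
  (3,4): δ = 145.97°  ·
  (3,5): δ = 87.27°  ·
  (3,6): δ = 28.84°  ✓
  (4,5): δ = 121.31°  ·
  (4,6): δ = 5.20°  ✓
  (5,6): δ = 63.89°  ·
antipodal pairs: 7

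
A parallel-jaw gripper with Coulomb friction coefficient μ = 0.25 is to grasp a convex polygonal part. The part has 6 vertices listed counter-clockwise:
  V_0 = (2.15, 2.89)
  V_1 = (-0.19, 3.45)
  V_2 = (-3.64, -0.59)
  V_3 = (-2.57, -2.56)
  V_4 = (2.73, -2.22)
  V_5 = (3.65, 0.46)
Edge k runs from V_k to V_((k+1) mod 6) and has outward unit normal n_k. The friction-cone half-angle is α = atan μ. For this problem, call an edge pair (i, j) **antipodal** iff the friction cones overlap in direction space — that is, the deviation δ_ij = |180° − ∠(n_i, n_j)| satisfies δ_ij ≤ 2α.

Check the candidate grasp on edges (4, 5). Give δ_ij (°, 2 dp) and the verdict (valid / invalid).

α = atan 0.25 = 14.04°;  2α = 28.07°
edge 4: e_4 = (+0.92, +2.68);  n_4 = (+0.9458, -0.3247)
edge 5: e_5 = (-1.50, +2.43);  n_5 = (+0.8509, +0.5253)
∠(n_4, n_5) = 50.63°
δ = |180° − 50.63°| = 129.37°
129.37° > 2α = 28.07°  →  invalid

δ = 129.37°, invalid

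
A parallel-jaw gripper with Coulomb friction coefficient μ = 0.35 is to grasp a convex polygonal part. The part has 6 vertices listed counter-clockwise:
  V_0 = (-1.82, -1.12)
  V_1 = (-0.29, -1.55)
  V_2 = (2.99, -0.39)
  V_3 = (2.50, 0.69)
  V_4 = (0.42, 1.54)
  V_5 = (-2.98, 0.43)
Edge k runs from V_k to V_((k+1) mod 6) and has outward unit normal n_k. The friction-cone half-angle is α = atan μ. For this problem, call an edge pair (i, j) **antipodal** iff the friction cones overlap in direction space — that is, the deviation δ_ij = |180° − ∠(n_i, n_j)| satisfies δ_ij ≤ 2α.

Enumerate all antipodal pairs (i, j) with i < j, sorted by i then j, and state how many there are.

α = atan 0.35 = 19.29°;  2α = 38.58°
n_0 = (-0.2706, -0.9627)
n_1 = (+0.3334, -0.9428)
n_2 = (+0.9107, +0.4132)
n_3 = (+0.3783, +0.9257)
n_4 = (-0.3104, +0.9506)
n_5 = (-0.8006, -0.5992)
  (0,1): δ = 144.83°  ·
  (0,2): δ = 49.90°  ·
  (0,3): δ = 6.53°  ✓
  (0,4): δ = 33.78°  ✓
  (0,5): δ = 142.51°  ·
  (1,2): δ = 85.07°  ·
  (1,3): δ = 41.70°  ·
  (1,4): δ = 1.40°  ✓
  (1,5): δ = 107.33°  ·
  (2,3): δ = 136.63°  ·
  (2,4): δ = 96.32°  ·
  (2,5): δ = 12.41°  ✓
  (3,4): δ = 139.69°  ·
  (3,5): δ = 30.96°  ✓
  (4,5): δ = 71.27°  ·
antipodal pairs: 5

count = 5; pairs: (0,3), (0,4), (1,4), (2,5), (3,5)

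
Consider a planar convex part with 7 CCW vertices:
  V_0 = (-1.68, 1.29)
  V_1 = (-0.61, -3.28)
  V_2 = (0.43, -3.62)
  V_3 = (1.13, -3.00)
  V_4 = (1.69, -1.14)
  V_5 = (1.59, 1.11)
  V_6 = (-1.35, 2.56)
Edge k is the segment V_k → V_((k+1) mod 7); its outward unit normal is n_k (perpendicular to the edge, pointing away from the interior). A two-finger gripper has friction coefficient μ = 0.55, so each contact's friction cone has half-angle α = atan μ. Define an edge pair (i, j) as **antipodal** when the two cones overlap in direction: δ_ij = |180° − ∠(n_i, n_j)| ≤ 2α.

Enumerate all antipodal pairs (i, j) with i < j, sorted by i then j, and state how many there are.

count = 7; pairs: (0,3), (0,4), (0,5), (1,5), (2,6), (3,6), (4,6)

α = atan 0.55 = 28.81°;  2α = 57.62°
n_0 = (-0.9737, -0.2280)
n_1 = (-0.3107, -0.9505)
n_2 = (+0.6630, -0.7486)
n_3 = (+0.9575, -0.2883)
n_4 = (+0.9990, +0.0444)
n_5 = (+0.4423, +0.8969)
n_6 = (-0.9679, +0.2515)
  (0,1): δ = 121.28°  ·
  (0,2): δ = 61.65°  ·
  (0,3): δ = 29.93°  ✓
  (0,4): δ = 10.63°  ✓
  (0,5): δ = 50.57°  ✓
  (0,6): δ = 152.26°  ·
  (1,2): δ = 120.36°  ·
  (1,3): δ = 88.65°  ·
  (1,4): δ = 69.35°  ·
  (1,5): δ = 8.15°  ✓
  (1,6): δ = 93.54°  ·
  (2,3): δ = 148.29°  ·
  (2,4): δ = 128.99°  ·
  (2,5): δ = 67.78°  ·
  (2,6): δ = 33.90°  ✓
  (3,4): δ = 160.70°  ·
  (3,5): δ = 99.50°  ·
  (3,6): δ = 2.19°  ✓
  (4,5): δ = 118.80°  ·
  (4,6): δ = 17.11°  ✓
  (5,6): δ = 78.31°  ·
antipodal pairs: 7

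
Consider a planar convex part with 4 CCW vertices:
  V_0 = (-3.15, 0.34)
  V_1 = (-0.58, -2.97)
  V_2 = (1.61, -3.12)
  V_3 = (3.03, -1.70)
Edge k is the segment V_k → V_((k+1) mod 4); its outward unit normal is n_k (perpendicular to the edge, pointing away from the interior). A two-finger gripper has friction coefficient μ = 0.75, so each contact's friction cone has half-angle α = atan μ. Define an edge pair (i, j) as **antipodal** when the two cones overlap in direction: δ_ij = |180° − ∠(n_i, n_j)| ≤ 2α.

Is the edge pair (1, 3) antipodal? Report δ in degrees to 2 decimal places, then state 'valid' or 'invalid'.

α = atan 0.75 = 36.87°;  2α = 73.74°
edge 1: e_1 = (+2.19, -0.15);  n_1 = (-0.0683, -0.9977)
edge 3: e_3 = (-6.18, +2.04);  n_3 = (+0.3135, +0.9496)
∠(n_1, n_3) = 165.65°
δ = |180° − 165.65°| = 14.35°
14.35° ≤ 2α = 73.74°  →  valid

δ = 14.35°, valid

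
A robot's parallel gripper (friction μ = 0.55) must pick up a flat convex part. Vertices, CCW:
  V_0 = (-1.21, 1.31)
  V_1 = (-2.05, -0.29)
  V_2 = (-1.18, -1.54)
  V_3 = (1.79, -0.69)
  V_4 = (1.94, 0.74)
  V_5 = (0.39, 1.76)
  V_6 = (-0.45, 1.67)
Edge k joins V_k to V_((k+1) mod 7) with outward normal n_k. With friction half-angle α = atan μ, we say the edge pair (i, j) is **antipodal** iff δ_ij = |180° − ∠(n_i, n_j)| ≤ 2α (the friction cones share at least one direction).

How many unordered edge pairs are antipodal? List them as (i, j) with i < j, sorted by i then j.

count = 7; pairs: (0,2), (0,3), (1,3), (1,4), (2,4), (2,5), (2,6)

α = atan 0.55 = 28.81°;  2α = 57.62°
n_0 = (-0.8854, +0.4648)
n_1 = (-0.8208, -0.5713)
n_2 = (+0.2751, -0.9614)
n_3 = (+0.9945, -0.1043)
n_4 = (+0.5497, +0.8354)
n_5 = (-0.1065, +0.9943)
n_6 = (-0.4281, +0.9037)
  (0,1): δ = 117.46°  ·
  (0,2): δ = 46.33°  ✓
  (0,3): δ = 21.71°  ✓
  (0,4): δ = 84.35°  ·
  (0,5): δ = 123.81°  ·
  (0,6): δ = 143.05°  ·
  (1,2): δ = 108.87°  ·
  (1,3): δ = 40.83°  ✓
  (1,4): δ = 21.81°  ✓
  (1,5): δ = 61.28°  ·
  (1,6): δ = 80.51°  ·
  (2,3): δ = 111.96°  ·
  (2,4): δ = 49.32°  ✓
  (2,5): δ = 9.86°  ✓
  (2,6): δ = 9.38°  ✓
  (3,4): δ = 117.36°  ·
  (3,5): δ = 77.90°  ·
  (3,6): δ = 58.67°  ·
  (4,5): δ = 140.54°  ·
  (4,6): δ = 121.31°  ·
  (5,6): δ = 160.77°  ·
antipodal pairs: 7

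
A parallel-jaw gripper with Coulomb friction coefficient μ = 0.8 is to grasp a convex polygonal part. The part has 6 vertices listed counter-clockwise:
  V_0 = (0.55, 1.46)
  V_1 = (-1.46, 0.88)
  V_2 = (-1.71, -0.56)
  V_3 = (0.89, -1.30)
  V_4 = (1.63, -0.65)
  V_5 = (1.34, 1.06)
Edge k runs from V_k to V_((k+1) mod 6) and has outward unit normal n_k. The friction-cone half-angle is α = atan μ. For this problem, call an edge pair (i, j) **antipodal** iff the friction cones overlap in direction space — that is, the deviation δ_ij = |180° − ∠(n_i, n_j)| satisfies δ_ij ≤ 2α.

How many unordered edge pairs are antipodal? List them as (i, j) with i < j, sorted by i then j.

α = atan 0.8 = 38.66°;  2α = 77.32°
n_0 = (-0.2772, +0.9608)
n_1 = (-0.9853, +0.1711)
n_2 = (-0.2737, -0.9618)
n_3 = (+0.6599, -0.7513)
n_4 = (+0.9859, +0.1672)
n_5 = (+0.4517, +0.8922)
  (0,1): δ = 115.94°  ·
  (0,2): δ = 31.98°  ✓
  (0,3): δ = 25.20°  ✓
  (0,4): δ = 83.53°  ·
  (0,5): δ = 137.05°  ·
  (1,2): δ = 96.04°  ·
  (1,3): δ = 38.86°  ✓
  (1,4): δ = 19.47°  ✓
  (1,5): δ = 72.99°  ✓
  (2,3): δ = 122.82°  ·
  (2,4): δ = 64.49°  ✓
  (2,5): δ = 10.97°  ✓
  (3,4): δ = 121.67°  ·
  (3,5): δ = 68.15°  ✓
  (4,5): δ = 126.48°  ·
antipodal pairs: 8

count = 8; pairs: (0,2), (0,3), (1,3), (1,4), (1,5), (2,4), (2,5), (3,5)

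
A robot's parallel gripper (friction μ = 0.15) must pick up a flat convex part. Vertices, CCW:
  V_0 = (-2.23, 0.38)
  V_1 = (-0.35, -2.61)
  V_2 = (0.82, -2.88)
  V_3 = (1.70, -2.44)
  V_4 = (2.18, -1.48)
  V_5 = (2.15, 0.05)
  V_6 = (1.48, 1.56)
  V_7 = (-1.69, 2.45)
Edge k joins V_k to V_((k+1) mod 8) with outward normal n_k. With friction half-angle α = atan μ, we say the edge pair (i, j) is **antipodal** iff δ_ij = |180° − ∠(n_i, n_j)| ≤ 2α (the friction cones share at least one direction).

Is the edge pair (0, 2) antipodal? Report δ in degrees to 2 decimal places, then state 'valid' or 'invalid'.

α = atan 0.15 = 8.53°;  2α = 17.06°
edge 0: e_0 = (+1.88, -2.99);  n_0 = (-0.8466, -0.5323)
edge 2: e_2 = (+0.88, +0.44);  n_2 = (+0.4472, -0.8944)
∠(n_0, n_2) = 84.40°
δ = |180° − 84.40°| = 95.60°
95.60° > 2α = 17.06°  →  invalid

δ = 95.60°, invalid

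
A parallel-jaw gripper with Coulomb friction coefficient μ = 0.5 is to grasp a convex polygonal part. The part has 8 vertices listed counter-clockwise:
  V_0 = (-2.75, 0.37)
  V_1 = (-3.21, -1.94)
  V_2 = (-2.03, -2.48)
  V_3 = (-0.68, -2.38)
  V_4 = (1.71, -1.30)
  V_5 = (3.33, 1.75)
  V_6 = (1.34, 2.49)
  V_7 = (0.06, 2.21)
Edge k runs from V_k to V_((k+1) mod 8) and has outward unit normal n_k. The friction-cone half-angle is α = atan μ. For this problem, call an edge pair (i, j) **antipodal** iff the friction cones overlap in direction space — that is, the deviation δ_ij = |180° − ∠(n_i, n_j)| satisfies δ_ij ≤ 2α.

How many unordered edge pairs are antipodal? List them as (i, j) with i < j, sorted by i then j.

count = 11; pairs: (0,4), (1,5), (1,6), (2,5), (2,6), (2,7), (3,5), (3,6), (3,7), (4,6), (4,7)

α = atan 0.5 = 26.57°;  2α = 53.13°
n_0 = (-0.9807, +0.1953)
n_1 = (-0.4161, -0.9093)
n_2 = (+0.0739, -0.9973)
n_3 = (+0.4118, -0.9113)
n_4 = (+0.8832, -0.4691)
n_5 = (+0.3485, +0.9373)
n_6 = (-0.2137, +0.9769)
n_7 = (-0.5478, +0.8366)
  (0,1): δ = 103.33°  ·
  (0,2): δ = 74.50°  ·
  (0,3): δ = 54.42°  ·
  (0,4): δ = 16.71°  ✓
  (0,5): δ = 80.86°  ·
  (0,6): δ = 113.60°  ·
  (0,7): δ = 134.48°  ·
  (1,2): δ = 151.17°  ·
  (1,3): δ = 131.09°  ·
  (1,4): δ = 93.38°  ·
  (1,5): δ = 4.19°  ✓
  (1,6): δ = 36.93°  ✓
  (1,7): δ = 57.81°  ·
  (2,3): δ = 159.92°  ·
  (2,4): δ = 122.21°  ·
  (2,5): δ = 24.63°  ✓
  (2,6): δ = 8.10°  ✓
  (2,7): δ = 28.98°  ✓
  (3,4): δ = 142.29°  ·
  (3,5): δ = 44.72°  ✓
  (3,6): δ = 11.98°  ✓
  (3,7): δ = 8.90°  ✓
  (4,5): δ = 82.42°  ·
  (4,6): δ = 49.69°  ✓
  (4,7): δ = 28.81°  ✓
  (5,6): δ = 147.26°  ·
  (5,7): δ = 126.38°  ·
  (6,7): δ = 159.12°  ·
antipodal pairs: 11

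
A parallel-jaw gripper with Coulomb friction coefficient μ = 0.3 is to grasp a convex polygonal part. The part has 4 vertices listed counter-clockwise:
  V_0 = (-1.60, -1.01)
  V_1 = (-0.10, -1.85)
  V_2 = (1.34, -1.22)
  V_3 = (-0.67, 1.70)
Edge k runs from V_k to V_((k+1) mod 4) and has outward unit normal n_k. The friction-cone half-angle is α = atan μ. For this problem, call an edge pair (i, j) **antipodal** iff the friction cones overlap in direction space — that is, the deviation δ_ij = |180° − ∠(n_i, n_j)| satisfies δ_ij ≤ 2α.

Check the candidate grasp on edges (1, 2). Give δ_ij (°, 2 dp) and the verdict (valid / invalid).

δ = 79.09°, invalid

α = atan 0.3 = 16.70°;  2α = 33.40°
edge 1: e_1 = (+1.44, +0.63);  n_1 = (+0.4008, -0.9162)
edge 2: e_2 = (-2.01, +2.92);  n_2 = (+0.8237, +0.5670)
∠(n_1, n_2) = 100.91°
δ = |180° − 100.91°| = 79.09°
79.09° > 2α = 33.40°  →  invalid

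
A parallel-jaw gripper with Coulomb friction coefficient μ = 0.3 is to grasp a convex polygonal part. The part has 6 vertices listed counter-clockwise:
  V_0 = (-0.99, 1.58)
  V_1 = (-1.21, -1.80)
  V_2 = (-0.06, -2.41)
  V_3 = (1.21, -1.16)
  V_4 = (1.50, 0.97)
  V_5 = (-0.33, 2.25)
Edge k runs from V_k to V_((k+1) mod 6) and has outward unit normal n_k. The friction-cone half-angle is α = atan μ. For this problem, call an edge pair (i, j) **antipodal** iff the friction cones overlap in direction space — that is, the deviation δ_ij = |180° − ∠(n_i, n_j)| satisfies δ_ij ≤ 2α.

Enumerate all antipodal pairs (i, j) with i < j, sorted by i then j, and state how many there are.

count = 3; pairs: (0,3), (1,4), (2,5)

α = atan 0.3 = 16.70°;  2α = 33.40°
n_0 = (-0.9979, +0.0650)
n_1 = (-0.4686, -0.8834)
n_2 = (+0.7015, -0.7127)
n_3 = (+0.9909, -0.1349)
n_4 = (+0.5732, +0.8194)
n_5 = (-0.7124, +0.7018)
  (0,1): δ = 114.22°  ·
  (0,2): δ = 41.73°  ·
  (0,3): δ = 4.03°  ✓
  (0,4): δ = 58.75°  ·
  (0,5): δ = 139.15°  ·
  (1,2): δ = 107.51°  ·
  (1,3): δ = 69.81°  ·
  (1,4): δ = 7.03°  ✓
  (1,5): δ = 73.37°  ·
  (2,3): δ = 142.30°  ·
  (2,4): δ = 79.52°  ·
  (2,5): δ = 0.89°  ✓
  (3,4): δ = 117.22°  ·
  (3,5): δ = 36.82°  ·
  (4,5): δ = 99.60°  ·
antipodal pairs: 3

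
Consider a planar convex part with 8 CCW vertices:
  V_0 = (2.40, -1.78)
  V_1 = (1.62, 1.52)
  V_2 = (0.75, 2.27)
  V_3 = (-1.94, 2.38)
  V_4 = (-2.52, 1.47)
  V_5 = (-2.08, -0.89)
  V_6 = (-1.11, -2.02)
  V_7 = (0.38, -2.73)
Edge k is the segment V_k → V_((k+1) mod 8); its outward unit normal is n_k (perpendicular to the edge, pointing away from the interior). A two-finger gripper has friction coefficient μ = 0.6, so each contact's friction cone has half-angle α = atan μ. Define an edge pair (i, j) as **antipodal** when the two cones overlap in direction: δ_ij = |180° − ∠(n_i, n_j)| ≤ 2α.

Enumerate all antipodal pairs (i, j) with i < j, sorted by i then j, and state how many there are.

α = atan 0.6 = 30.96°;  2α = 61.93°
n_0 = (+0.9732, +0.2300)
n_1 = (+0.6529, +0.7574)
n_2 = (+0.0409, +0.9992)
n_3 = (-0.8433, +0.5375)
n_4 = (-0.9831, -0.1833)
n_5 = (-0.7588, -0.6513)
n_6 = (-0.4302, -0.9027)
n_7 = (+0.4256, -0.9049)
  (0,1): δ = 144.06°  ·
  (0,2): δ = 105.64°  ·
  (0,3): δ = 45.81°  ✓
  (0,4): δ = 2.74°  ✓
  (0,5): δ = 27.34°  ✓
  (0,6): δ = 51.22°  ✓
  (0,7): δ = 101.89°  ·
  (1,2): δ = 141.58°  ·
  (1,3): δ = 81.75°  ·
  (1,4): δ = 38.68°  ✓
  (1,5): δ = 8.59°  ✓
  (1,6): δ = 15.29°  ✓
  (1,7): δ = 65.95°  ·
  (2,3): δ = 120.17°  ·
  (2,4): δ = 77.10°  ·
  (2,5): δ = 47.02°  ✓
  (2,6): δ = 23.14°  ✓
  (2,7): δ = 27.53°  ✓
  (3,4): δ = 136.93°  ·
  (3,5): δ = 106.85°  ·
  (3,6): δ = 82.97°  ·
  (3,7): δ = 32.30°  ✓
  (4,5): δ = 149.92°  ·
  (4,6): δ = 126.04°  ·
  (4,7): δ = 75.37°  ·
  (5,6): δ = 156.12°  ·
  (5,7): δ = 105.46°  ·
  (6,7): δ = 129.33°  ·
antipodal pairs: 11

count = 11; pairs: (0,3), (0,4), (0,5), (0,6), (1,4), (1,5), (1,6), (2,5), (2,6), (2,7), (3,7)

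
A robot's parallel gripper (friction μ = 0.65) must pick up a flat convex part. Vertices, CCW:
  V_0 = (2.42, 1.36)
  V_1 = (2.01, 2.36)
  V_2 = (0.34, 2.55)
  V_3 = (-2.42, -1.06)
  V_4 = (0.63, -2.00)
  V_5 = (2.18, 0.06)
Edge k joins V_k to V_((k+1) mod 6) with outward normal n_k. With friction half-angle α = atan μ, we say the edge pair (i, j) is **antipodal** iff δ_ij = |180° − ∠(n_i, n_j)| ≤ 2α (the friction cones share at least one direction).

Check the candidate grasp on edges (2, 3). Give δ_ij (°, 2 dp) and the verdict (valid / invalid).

δ = 69.73°, invalid

α = atan 0.65 = 33.02°;  2α = 66.05°
edge 2: e_2 = (-2.76, -3.61);  n_2 = (-0.7944, +0.6074)
edge 3: e_3 = (+3.05, -0.94);  n_3 = (-0.2945, -0.9556)
∠(n_2, n_3) = 110.27°
δ = |180° − 110.27°| = 69.73°
69.73° > 2α = 66.05°  →  invalid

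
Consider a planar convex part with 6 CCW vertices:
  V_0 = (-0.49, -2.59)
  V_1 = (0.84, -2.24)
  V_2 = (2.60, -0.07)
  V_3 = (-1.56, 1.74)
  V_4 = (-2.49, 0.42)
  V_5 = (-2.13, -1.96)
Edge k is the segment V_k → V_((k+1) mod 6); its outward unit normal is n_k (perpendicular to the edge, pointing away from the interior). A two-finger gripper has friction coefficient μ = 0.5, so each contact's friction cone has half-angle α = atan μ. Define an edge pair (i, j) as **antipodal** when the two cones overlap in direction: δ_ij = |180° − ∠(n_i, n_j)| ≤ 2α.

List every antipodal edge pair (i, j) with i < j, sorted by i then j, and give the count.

count = 5; pairs: (0,2), (0,3), (1,3), (1,4), (2,5)

α = atan 0.5 = 26.57°;  2α = 53.13°
n_0 = (+0.2545, -0.9671)
n_1 = (+0.7767, -0.6299)
n_2 = (+0.3990, +0.9170)
n_3 = (-0.8175, +0.5760)
n_4 = (-0.9888, -0.1496)
n_5 = (-0.3586, -0.9335)
  (0,1): δ = 143.79°  ·
  (0,2): δ = 38.26°  ✓
  (0,3): δ = 40.09°  ✓
  (0,4): δ = 83.86°  ·
  (0,5): δ = 144.24°  ·
  (1,2): δ = 74.47°  ·
  (1,3): δ = 3.88°  ✓
  (1,4): δ = 47.65°  ✓
  (1,5): δ = 108.03°  ·
  (2,3): δ = 101.65°  ·
  (2,4): δ = 57.88°  ·
  (2,5): δ = 2.50°  ✓
  (3,4): δ = 136.23°  ·
  (3,5): δ = 75.85°  ·
  (4,5): δ = 119.62°  ·
antipodal pairs: 5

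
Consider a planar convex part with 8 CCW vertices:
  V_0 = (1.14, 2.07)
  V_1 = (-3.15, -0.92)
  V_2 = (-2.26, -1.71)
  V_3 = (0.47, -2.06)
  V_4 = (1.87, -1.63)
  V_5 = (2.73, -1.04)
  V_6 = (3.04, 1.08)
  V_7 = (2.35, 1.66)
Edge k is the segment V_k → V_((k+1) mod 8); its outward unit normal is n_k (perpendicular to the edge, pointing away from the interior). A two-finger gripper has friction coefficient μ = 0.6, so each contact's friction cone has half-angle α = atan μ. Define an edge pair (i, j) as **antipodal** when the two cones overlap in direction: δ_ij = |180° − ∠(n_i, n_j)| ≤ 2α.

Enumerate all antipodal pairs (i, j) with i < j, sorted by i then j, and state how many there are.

count = 12; pairs: (0,2), (0,3), (0,4), (0,5), (1,5), (1,6), (1,7), (2,6), (2,7), (3,6), (3,7), (4,7)

α = atan 0.6 = 30.96°;  2α = 61.93°
n_0 = (-0.5718, +0.8204)
n_1 = (-0.6638, -0.7479)
n_2 = (-0.1272, -0.9919)
n_3 = (+0.2936, -0.9559)
n_4 = (+0.5657, -0.8246)
n_5 = (+0.9895, -0.1447)
n_6 = (+0.6435, +0.7655)
n_7 = (+0.3209, +0.9471)
  (0,1): δ = 76.47°  ·
  (0,2): δ = 42.18°  ✓
  (0,3): δ = 17.80°  ✓
  (0,4): δ = 0.42°  ✓
  (0,5): δ = 46.81°  ✓
  (0,6): δ = 105.07°  ·
  (0,7): δ = 126.41°  ·
  (1,2): δ = 145.71°  ·
  (1,3): δ = 121.33°  ·
  (1,4): δ = 103.95°  ·
  (1,5): δ = 56.73°  ✓
  (1,6): δ = 1.54°  ✓
  (1,7): δ = 22.87°  ✓
  (2,3): δ = 155.62°  ·
  (2,4): δ = 138.24°  ·
  (2,5): δ = 91.01°  ·
  (2,6): δ = 32.74°  ✓
  (2,7): δ = 11.41°  ✓
  (3,4): δ = 162.62°  ·
  (3,5): δ = 115.39°  ·
  (3,6): δ = 57.12°  ✓
  (3,7): δ = 35.79°  ✓
  (4,5): δ = 132.77°  ·
  (4,6): δ = 74.50°  ·
  (4,7): δ = 53.17°  ✓
  (5,6): δ = 121.73°  ·
  (5,7): δ = 100.40°  ·
  (6,7): δ = 158.67°  ·
antipodal pairs: 12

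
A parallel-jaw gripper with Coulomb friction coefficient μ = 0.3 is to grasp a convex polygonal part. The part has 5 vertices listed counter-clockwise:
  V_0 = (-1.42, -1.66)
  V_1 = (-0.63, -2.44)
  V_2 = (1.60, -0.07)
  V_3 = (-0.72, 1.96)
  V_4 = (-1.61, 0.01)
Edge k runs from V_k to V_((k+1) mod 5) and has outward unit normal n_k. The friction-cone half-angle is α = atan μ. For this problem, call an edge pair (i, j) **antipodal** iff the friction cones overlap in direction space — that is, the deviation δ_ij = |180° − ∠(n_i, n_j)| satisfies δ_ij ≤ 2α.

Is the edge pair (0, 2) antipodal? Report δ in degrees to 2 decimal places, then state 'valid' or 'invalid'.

δ = 3.45°, valid

α = atan 0.3 = 16.70°;  2α = 33.40°
edge 0: e_0 = (+0.79, -0.78);  n_0 = (-0.7026, -0.7116)
edge 2: e_2 = (-2.32, +2.03);  n_2 = (+0.6585, +0.7526)
∠(n_0, n_2) = 176.55°
δ = |180° − 176.55°| = 3.45°
3.45° ≤ 2α = 33.40°  →  valid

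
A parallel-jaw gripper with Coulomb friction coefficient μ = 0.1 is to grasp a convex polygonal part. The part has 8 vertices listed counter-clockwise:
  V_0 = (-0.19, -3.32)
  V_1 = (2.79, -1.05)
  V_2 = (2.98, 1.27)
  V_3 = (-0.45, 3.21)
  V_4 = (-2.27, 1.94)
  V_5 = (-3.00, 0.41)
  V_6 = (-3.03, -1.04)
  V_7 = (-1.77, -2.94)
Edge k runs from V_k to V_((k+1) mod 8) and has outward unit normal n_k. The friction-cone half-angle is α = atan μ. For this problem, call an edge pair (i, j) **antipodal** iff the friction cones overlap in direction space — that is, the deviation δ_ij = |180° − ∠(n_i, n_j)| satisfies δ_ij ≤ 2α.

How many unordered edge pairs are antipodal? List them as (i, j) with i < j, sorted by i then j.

count = 2; pairs: (0,3), (1,5)

α = atan 0.1 = 5.71°;  2α = 11.42°
n_0 = (+0.6060, -0.7955)
n_1 = (+0.9967, -0.0816)
n_2 = (+0.4923, +0.8704)
n_3 = (-0.5723, +0.8201)
n_4 = (-0.9025, +0.4306)
n_5 = (-0.9998, +0.0207)
n_6 = (-0.8334, -0.5527)
n_7 = (-0.2338, -0.9723)
  (0,1): δ = 131.98°  ·
  (0,2): δ = 66.79°  ·
  (0,3): δ = 2.39°  ✓
  (0,4): δ = 27.19°  ·
  (0,5): δ = 51.52°  ·
  (0,6): δ = 86.25°  ·
  (0,7): δ = 129.18°  ·
  (1,2): δ = 114.81°  ·
  (1,3): δ = 50.41°  ·
  (1,4): δ = 20.83°  ·
  (1,5): δ = 3.50°  ✓
  (1,6): δ = 38.23°  ·
  (1,7): δ = 81.16°  ·
  (2,3): δ = 115.60°  ·
  (2,4): δ = 86.01°  ·
  (2,5): δ = 61.69°  ·
  (2,6): δ = 26.96°  ·
  (2,7): δ = 15.97°  ·
  (3,4): δ = 150.41°  ·
  (3,5): δ = 126.09°  ·
  (3,6): δ = 91.36°  ·
  (3,7): δ = 48.43°  ·
  (4,5): δ = 155.68°  ·
  (4,6): δ = 120.94°  ·
  (4,7): δ = 78.02°  ·
  (5,6): δ = 145.26°  ·
  (5,7): δ = 102.34°  ·
  (6,7): δ = 137.07°  ·
antipodal pairs: 2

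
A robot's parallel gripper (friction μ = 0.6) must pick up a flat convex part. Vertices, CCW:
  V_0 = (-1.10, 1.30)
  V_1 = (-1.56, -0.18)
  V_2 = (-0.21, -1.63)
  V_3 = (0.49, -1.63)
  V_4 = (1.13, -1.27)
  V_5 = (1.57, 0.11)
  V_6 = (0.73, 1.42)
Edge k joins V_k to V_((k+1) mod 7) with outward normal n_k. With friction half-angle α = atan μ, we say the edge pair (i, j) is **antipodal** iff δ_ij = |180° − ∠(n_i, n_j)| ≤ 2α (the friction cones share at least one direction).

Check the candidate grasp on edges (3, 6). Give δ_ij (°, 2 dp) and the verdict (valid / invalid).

δ = 25.61°, valid

α = atan 0.6 = 30.96°;  2α = 61.93°
edge 3: e_3 = (+0.64, +0.36);  n_3 = (+0.4903, -0.8716)
edge 6: e_6 = (-1.83, -0.12);  n_6 = (-0.0654, +0.9979)
∠(n_3, n_6) = 154.39°
δ = |180° − 154.39°| = 25.61°
25.61° ≤ 2α = 61.93°  →  valid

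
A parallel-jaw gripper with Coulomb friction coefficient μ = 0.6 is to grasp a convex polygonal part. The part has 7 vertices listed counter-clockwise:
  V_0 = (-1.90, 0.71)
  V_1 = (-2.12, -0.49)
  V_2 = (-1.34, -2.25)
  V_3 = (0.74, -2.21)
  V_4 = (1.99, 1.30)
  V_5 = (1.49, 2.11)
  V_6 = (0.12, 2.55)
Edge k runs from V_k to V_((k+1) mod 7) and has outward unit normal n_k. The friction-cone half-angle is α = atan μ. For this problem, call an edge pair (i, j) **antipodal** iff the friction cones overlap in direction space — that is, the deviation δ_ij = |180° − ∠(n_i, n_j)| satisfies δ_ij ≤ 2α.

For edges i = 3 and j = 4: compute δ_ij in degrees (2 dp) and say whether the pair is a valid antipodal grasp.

α = atan 0.6 = 30.96°;  2α = 61.93°
edge 3: e_3 = (+1.25, +3.51);  n_3 = (+0.9420, -0.3355)
edge 4: e_4 = (-0.50, +0.81);  n_4 = (+0.8509, +0.5253)
∠(n_3, n_4) = 51.29°
δ = |180° − 51.29°| = 128.71°
128.71° > 2α = 61.93°  →  invalid

δ = 128.71°, invalid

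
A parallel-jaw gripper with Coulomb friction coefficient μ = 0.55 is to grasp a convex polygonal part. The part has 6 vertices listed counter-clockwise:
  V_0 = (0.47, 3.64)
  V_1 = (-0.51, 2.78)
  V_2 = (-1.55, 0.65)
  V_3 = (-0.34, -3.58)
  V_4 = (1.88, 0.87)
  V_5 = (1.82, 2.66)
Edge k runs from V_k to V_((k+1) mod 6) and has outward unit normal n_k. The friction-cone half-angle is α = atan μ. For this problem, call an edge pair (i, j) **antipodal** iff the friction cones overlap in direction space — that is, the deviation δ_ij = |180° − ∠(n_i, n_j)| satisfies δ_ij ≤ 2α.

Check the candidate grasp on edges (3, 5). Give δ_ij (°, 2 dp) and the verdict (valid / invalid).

δ = 99.46°, invalid

α = atan 0.55 = 28.81°;  2α = 57.62°
edge 3: e_3 = (+2.22, +4.45);  n_3 = (+0.8948, -0.4464)
edge 5: e_5 = (-1.35, +0.98);  n_5 = (+0.5875, +0.8093)
∠(n_3, n_5) = 80.54°
δ = |180° − 80.54°| = 99.46°
99.46° > 2α = 57.62°  →  invalid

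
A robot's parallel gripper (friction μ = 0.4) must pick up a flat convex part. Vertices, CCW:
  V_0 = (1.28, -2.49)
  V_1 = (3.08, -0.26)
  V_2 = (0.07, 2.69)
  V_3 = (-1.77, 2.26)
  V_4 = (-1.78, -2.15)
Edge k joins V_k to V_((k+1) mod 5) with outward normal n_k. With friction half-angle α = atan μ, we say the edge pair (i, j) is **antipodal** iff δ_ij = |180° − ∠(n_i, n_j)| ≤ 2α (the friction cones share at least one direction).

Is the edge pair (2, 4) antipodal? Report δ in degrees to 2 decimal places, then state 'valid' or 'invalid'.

α = atan 0.4 = 21.80°;  2α = 43.60°
edge 2: e_2 = (-1.84, -0.43);  n_2 = (-0.2276, +0.9738)
edge 4: e_4 = (+3.06, -0.34);  n_4 = (-0.1104, -0.9939)
∠(n_2, n_4) = 160.51°
δ = |180° − 160.51°| = 19.49°
19.49° ≤ 2α = 43.60°  →  valid

δ = 19.49°, valid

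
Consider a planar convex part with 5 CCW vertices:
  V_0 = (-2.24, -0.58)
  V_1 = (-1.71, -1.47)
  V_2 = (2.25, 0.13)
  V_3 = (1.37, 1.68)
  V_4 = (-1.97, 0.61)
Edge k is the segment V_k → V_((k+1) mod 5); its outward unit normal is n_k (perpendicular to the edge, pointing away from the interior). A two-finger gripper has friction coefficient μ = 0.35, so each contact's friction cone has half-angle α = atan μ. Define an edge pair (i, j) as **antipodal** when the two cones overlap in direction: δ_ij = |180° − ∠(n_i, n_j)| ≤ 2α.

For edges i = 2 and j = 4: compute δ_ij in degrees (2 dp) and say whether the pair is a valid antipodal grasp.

α = atan 0.35 = 19.29°;  2α = 38.58°
edge 2: e_2 = (-0.88, +1.55);  n_2 = (+0.8696, +0.4937)
edge 4: e_4 = (-0.27, -1.19);  n_4 = (-0.9752, +0.2213)
∠(n_2, n_4) = 137.63°
δ = |180° − 137.63°| = 42.37°
42.37° > 2α = 38.58°  →  invalid

δ = 42.37°, invalid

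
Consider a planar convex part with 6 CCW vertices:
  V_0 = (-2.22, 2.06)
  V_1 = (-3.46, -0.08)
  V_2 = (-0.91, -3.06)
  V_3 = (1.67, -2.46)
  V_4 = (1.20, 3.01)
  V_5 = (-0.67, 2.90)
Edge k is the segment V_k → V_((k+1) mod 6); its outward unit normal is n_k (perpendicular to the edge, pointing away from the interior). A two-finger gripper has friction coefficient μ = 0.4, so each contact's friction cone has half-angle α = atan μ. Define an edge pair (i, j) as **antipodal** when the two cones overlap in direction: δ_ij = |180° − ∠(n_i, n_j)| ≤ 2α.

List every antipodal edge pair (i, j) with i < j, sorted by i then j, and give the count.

count = 4; pairs: (0,3), (1,3), (2,4), (2,5)

α = atan 0.4 = 21.80°;  2α = 43.60°
n_0 = (-0.8652, +0.5014)
n_1 = (-0.7598, -0.6502)
n_2 = (+0.2265, -0.9740)
n_3 = (+0.9963, +0.0856)
n_4 = (-0.0587, +0.9983)
n_5 = (-0.4765, +0.8792)
  (0,1): δ = 109.36°  ·
  (0,2): δ = 46.82°  ·
  (0,3): δ = 35.00°  ✓
  (0,4): δ = 123.46°  ·
  (0,5): δ = 148.54°  ·
  (1,2): δ = 117.46°  ·
  (1,3): δ = 35.64°  ✓
  (1,4): δ = 52.81°  ·
  (1,5): δ = 77.90°  ·
  (2,3): δ = 98.18°  ·
  (2,4): δ = 9.73°  ✓
  (2,5): δ = 15.36°  ✓
  (3,4): δ = 91.54°  ·
  (3,5): δ = 66.46°  ·
  (4,5): δ = 154.91°  ·
antipodal pairs: 4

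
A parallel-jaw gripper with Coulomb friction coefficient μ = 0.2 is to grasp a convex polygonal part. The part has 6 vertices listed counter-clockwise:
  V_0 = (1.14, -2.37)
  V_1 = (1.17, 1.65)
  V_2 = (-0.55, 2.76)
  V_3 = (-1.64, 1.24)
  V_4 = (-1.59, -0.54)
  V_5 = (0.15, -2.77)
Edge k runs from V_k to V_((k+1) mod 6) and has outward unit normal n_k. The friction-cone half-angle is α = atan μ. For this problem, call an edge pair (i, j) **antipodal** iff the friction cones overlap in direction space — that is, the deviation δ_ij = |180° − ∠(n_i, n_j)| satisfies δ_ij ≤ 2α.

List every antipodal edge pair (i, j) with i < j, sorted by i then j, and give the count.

α = atan 0.2 = 11.31°;  2α = 22.62°
n_0 = (+1.0000, -0.0075)
n_1 = (+0.5422, +0.8402)
n_2 = (-0.8126, +0.5828)
n_3 = (-0.9996, -0.0281)
n_4 = (-0.7884, -0.6152)
n_5 = (+0.3746, -0.9272)
  (0,1): δ = 122.41°  ·
  (0,2): δ = 35.22°  ·
  (0,3): δ = 2.04°  ✓
  (0,4): δ = 38.39°  ·
  (0,5): δ = 112.43°  ·
  (1,2): δ = 92.81°  ·
  (1,3): δ = 55.55°  ·
  (1,4): δ = 19.20°  ✓
  (1,5): δ = 54.84°  ·
  (2,3): δ = 142.75°  ·
  (2,4): δ = 106.39°  ·
  (2,5): δ = 32.35°  ·
  (3,4): δ = 143.65°  ·
  (3,5): δ = 69.61°  ·
  (4,5): δ = 105.96°  ·
antipodal pairs: 2

count = 2; pairs: (0,3), (1,4)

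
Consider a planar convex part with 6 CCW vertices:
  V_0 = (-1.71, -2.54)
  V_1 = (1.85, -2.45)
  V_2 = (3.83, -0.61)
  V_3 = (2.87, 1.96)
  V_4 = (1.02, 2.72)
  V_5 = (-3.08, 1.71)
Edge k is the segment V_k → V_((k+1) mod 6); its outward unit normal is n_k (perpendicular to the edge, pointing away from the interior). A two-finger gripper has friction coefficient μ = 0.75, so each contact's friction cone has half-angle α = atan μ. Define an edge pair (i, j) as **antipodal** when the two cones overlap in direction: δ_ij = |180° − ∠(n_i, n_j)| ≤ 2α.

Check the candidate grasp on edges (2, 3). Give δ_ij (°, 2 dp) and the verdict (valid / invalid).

α = atan 0.75 = 36.87°;  2α = 73.74°
edge 2: e_2 = (-0.96, +2.57);  n_2 = (+0.9368, +0.3499)
edge 3: e_3 = (-1.85, +0.76);  n_3 = (+0.3800, +0.9250)
∠(n_2, n_3) = 47.18°
δ = |180° − 47.18°| = 132.82°
132.82° > 2α = 73.74°  →  invalid

δ = 132.82°, invalid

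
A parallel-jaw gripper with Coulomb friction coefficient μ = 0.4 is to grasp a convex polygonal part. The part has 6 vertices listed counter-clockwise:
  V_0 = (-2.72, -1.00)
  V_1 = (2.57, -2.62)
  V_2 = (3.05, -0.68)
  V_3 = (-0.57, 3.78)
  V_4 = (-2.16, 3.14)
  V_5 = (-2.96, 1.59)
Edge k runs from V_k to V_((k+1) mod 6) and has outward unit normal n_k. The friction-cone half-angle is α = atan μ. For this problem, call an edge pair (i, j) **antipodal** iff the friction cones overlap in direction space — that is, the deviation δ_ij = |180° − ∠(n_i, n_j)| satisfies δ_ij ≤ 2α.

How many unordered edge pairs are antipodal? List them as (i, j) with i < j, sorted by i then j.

α = atan 0.4 = 21.80°;  2α = 43.60°
n_0 = (-0.2928, -0.9562)
n_1 = (+0.9707, -0.2402)
n_2 = (+0.7764, +0.6302)
n_3 = (-0.3734, +0.9277)
n_4 = (-0.8886, +0.4586)
n_5 = (-0.9957, -0.0923)
  (0,1): δ = 86.87°  ·
  (0,2): δ = 33.91°  ✓
  (0,3): δ = 38.95°  ✓
  (0,4): δ = 79.73°  ·
  (0,5): δ = 112.32°  ·
  (1,2): δ = 127.04°  ·
  (1,3): δ = 54.18°  ·
  (1,4): δ = 13.40°  ✓
  (1,5): δ = 19.19°  ✓
  (2,3): δ = 107.14°  ·
  (2,4): δ = 66.36°  ·
  (2,5): δ = 33.77°  ✓
  (3,4): δ = 139.23°  ·
  (3,5): δ = 106.63°  ·
  (4,5): δ = 147.41°  ·
antipodal pairs: 5

count = 5; pairs: (0,2), (0,3), (1,4), (1,5), (2,5)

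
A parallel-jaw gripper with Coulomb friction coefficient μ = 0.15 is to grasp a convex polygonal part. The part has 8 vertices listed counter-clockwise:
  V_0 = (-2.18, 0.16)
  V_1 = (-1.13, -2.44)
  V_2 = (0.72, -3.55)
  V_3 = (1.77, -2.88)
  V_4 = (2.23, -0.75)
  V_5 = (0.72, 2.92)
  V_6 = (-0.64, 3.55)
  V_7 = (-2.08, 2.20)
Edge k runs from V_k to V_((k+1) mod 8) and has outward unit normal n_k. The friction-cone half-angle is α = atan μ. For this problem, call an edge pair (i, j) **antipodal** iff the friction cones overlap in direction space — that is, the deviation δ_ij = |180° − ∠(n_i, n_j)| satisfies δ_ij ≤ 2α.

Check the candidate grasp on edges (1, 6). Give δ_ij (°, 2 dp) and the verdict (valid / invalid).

δ = 74.12°, invalid

α = atan 0.15 = 8.53°;  2α = 17.06°
edge 1: e_1 = (+1.85, -1.11);  n_1 = (-0.5145, -0.8575)
edge 6: e_6 = (-1.44, -1.35);  n_6 = (-0.6839, +0.7295)
∠(n_1, n_6) = 105.88°
δ = |180° − 105.88°| = 74.12°
74.12° > 2α = 17.06°  →  invalid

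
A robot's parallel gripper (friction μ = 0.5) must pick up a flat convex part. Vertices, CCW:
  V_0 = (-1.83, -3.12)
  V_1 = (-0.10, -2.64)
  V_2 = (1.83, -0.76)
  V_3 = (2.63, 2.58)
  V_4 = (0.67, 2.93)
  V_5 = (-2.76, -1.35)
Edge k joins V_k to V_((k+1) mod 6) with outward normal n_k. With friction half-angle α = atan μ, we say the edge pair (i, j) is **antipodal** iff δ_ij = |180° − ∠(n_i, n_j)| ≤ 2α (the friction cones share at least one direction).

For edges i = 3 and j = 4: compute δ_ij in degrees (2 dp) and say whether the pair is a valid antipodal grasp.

α = atan 0.5 = 26.57°;  2α = 53.13°
edge 3: e_3 = (-1.96, +0.35);  n_3 = (+0.1758, +0.9844)
edge 4: e_4 = (-3.43, -4.28);  n_4 = (-0.7803, +0.6254)
∠(n_3, n_4) = 61.42°
δ = |180° − 61.42°| = 118.58°
118.58° > 2α = 53.13°  →  invalid

δ = 118.58°, invalid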